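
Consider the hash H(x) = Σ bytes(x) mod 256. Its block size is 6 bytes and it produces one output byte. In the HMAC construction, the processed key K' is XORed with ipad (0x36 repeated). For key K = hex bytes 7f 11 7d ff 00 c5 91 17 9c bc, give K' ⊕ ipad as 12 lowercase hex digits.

Key hex bytes 7f 11 7d ff 00 c5 91 17 9c bc is 10 bytes > B = 6, so hash it first: H(key) = d1, then zero-pad to 6 bytes: K' = d1 00 00 00 00 00.
XOR each byte with 0x36: d1⊕36=e7, 00⊕36=36, 00⊕36=36, 00⊕36=36, 00⊕36=36, 00⊕36=36.

e73636363636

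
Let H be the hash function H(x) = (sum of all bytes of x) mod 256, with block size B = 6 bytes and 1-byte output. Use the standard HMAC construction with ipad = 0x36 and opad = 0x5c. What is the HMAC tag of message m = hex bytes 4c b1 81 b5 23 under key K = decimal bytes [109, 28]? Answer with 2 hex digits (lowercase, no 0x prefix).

94

Key decimal bytes [109, 28] = 6d 1c is 2 bytes ≤ B = 6; zero-pad to 6 bytes: K' = 6d 1c 00 00 00 00.
K' ⊕ ipad = 5b 2a 36 36 36 36.  K' ⊕ opad = 31 40 5c 5c 5c 5c.
Inner input = (K'⊕ipad) ∥ m = 5b 2a 36 36 36 36 ∥ 4c b1 81 b5 23.
Inner hash: sum = 91+42+54+54+54+54+76+177+129+181+35 = 947; mod 256 = 179 → b3.
Outer input = (K'⊕opad) ∥ inner = 31 40 5c 5c 5c 5c ∥ b3.
Outer hash (tag): sum = 49+64+92+92+92+92+179 = 660; mod 256 = 148 → 94.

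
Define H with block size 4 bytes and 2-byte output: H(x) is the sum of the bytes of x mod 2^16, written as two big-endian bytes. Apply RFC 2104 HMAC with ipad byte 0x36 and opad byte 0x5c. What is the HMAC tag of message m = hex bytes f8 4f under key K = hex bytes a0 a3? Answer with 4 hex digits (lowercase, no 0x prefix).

0393

Key hex bytes a0 a3 is 2 bytes ≤ B = 4; zero-pad to 4 bytes: K' = a0 a3 00 00.
K' ⊕ ipad = 96 95 36 36.  K' ⊕ opad = fc ff 5c 5c.
Inner input = (K'⊕ipad) ∥ m = 96 95 36 36 ∥ f8 4f.
Inner hash: sum = 150+149+54+54+248+79 = 734 → 02 de.
Outer input = (K'⊕opad) ∥ inner = fc ff 5c 5c ∥ 02 de.
Outer hash (tag): sum = 252+255+92+92+2+222 = 915 → 03 93.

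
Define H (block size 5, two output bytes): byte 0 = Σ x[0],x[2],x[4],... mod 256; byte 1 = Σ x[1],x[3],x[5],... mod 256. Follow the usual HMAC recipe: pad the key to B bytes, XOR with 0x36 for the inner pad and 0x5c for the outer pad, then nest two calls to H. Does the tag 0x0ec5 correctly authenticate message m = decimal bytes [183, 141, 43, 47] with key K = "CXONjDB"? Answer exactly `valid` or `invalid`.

invalid

Key "CXONjDB" = 43 58 4f 4e 6a 44 42 is 7 bytes > B = 5, so hash it first: H(key) = 3e ea, then zero-pad to 5 bytes: K' = 3e ea 00 00 00.
K' ⊕ ipad = 08 dc 36 36 36; K' ⊕ opad = 62 b6 5c 5c 5c.
Inner hash: even-index sum = 304 mod 256 = 48; odd-index sum = 500 mod 256 = 244 → 30 f4.
Outer hash (recomputed tag): even-index sum = 526 mod 256 = 14; odd-index sum = 322 mod 256 = 66 → 0e 42.
Recomputed tag = 0e42; claimed = 0ec5 → mismatch.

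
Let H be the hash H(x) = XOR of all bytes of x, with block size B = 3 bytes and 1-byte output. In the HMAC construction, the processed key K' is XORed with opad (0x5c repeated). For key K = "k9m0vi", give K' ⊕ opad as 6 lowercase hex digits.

4c5c5c

Key "k9m0vi" = 6b 39 6d 30 76 69 is 6 bytes > B = 3, so hash it first: H(key) = 10, then zero-pad to 3 bytes: K' = 10 00 00.
XOR each byte with 0x5c: 10⊕5c=4c, 00⊕5c=5c, 00⊕5c=5c.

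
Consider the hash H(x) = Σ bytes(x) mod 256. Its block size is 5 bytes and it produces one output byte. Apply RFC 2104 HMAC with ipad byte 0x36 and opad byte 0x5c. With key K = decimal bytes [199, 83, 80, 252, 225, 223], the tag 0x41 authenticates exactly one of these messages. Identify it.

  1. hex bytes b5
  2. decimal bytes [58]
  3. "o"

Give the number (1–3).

Key decimal bytes [199, 83, 80, 252, 225, 223] = c7 53 50 fc e1 df is 6 bytes > B = 5, so hash it first: H(key) = 26, then zero-pad to 5 bytes: K' = 26 00 00 00 00.
K' ⊕ ipad = 10 36 36 36 36; K' ⊕ opad = 7a 5c 5c 5c 5c.
m1: inner = H(10 36 36 36 36 b5) = 9d; tag = H(7a 5c 5c 5c 5c 9d) = 87
m2: inner = H(10 36 36 36 36 3a) = 22; tag = H(7a 5c 5c 5c 5c 22) = 0c
m3: inner = H(10 36 36 36 36 6f) = 57; tag = H(7a 5c 5c 5c 5c 57) = 41 ← matches

3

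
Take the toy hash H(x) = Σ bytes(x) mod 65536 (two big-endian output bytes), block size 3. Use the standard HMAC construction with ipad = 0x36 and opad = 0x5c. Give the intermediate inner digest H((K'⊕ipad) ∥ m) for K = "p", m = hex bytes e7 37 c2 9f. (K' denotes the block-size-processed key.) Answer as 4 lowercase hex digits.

Key "p" = 70 is 1 byte ≤ B = 3; zero-pad to 3 bytes: K' = 70 00 00.
K' ⊕ ipad = 46 36 36.
Inner input = 46 36 36 ∥ e7 37 c2 9f.
Inner hash: sum = 70+54+54+231+55+194+159 = 817 → 03 31.

0331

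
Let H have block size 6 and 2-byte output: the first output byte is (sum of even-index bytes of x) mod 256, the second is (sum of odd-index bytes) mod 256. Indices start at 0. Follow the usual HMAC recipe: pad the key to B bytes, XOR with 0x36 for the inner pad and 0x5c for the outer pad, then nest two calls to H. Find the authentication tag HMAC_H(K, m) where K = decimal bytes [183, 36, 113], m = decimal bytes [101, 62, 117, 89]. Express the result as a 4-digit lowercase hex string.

4c45

Key decimal bytes [183, 36, 113] = b7 24 71 is 3 bytes ≤ B = 6; zero-pad to 6 bytes: K' = b7 24 71 00 00 00.
K' ⊕ ipad = 81 12 47 36 36 36.  K' ⊕ opad = eb 78 2d 5c 5c 5c.
Inner input = (K'⊕ipad) ∥ m = 81 12 47 36 36 36 ∥ 65 3e 75 59.
Inner hash: even-index sum = 472 mod 256 = 216; odd-index sum = 277 mod 256 = 21 → d8 15.
Outer input = (K'⊕opad) ∥ inner = eb 78 2d 5c 5c 5c ∥ d8 15.
Outer hash (tag): even-index sum = 588 mod 256 = 76; odd-index sum = 325 mod 256 = 69 → 4c 45.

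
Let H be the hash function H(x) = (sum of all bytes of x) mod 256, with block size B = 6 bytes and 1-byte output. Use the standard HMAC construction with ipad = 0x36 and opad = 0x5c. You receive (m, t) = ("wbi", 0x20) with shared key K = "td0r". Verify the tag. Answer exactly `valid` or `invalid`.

Key "td0r" = 74 64 30 72 is 4 bytes ≤ B = 6; zero-pad to 6 bytes: K' = 74 64 30 72 00 00.
K' ⊕ ipad = 42 52 06 44 36 36; K' ⊕ opad = 28 38 6c 2e 5c 5c.
Inner hash: sum = 66+82+6+68+54+54+119+98+105 = 652; mod 256 = 140 → 8c.
Outer hash (recomputed tag): sum = 40+56+108+46+92+92+140 = 574; mod 256 = 62 → 3e.
Recomputed tag = 3e; claimed = 20 → mismatch.

invalid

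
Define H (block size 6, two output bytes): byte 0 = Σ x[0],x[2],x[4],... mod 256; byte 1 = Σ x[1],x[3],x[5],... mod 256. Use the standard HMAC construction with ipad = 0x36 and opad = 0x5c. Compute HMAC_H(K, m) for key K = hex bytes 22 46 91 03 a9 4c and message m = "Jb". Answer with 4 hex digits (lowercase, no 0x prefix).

e40a

Key hex bytes 22 46 91 03 a9 4c is exactly B = 6 bytes: K' = 22 46 91 03 a9 4c.
K' ⊕ ipad = 14 70 a7 35 9f 7a.  K' ⊕ opad = 7e 1a cd 5f f5 10.
Inner input = (K'⊕ipad) ∥ m = 14 70 a7 35 9f 7a ∥ 4a 62.
Inner hash: even-index sum = 420 mod 256 = 164; odd-index sum = 385 mod 256 = 129 → a4 81.
Outer input = (K'⊕opad) ∥ inner = 7e 1a cd 5f f5 10 ∥ a4 81.
Outer hash (tag): even-index sum = 740 mod 256 = 228; odd-index sum = 266 mod 256 = 10 → e4 0a.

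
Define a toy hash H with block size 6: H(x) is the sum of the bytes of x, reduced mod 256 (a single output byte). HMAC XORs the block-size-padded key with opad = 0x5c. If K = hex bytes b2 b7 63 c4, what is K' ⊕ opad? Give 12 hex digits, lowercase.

eeeb3f985c5c

Key hex bytes b2 b7 63 c4 is 4 bytes ≤ B = 6; zero-pad to 6 bytes: K' = b2 b7 63 c4 00 00.
XOR each byte with 0x5c: b2⊕5c=ee, b7⊕5c=eb, 63⊕5c=3f, c4⊕5c=98, 00⊕5c=5c, 00⊕5c=5c.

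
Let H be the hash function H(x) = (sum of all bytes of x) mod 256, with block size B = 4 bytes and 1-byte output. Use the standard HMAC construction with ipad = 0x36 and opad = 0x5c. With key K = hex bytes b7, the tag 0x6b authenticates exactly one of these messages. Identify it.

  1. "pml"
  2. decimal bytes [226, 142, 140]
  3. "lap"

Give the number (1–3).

1

Key hex bytes b7 is 1 byte ≤ B = 4; zero-pad to 4 bytes: K' = b7 00 00 00.
K' ⊕ ipad = 81 36 36 36; K' ⊕ opad = eb 5c 5c 5c.
m1: inner = H(81 36 36 36 70 6d 6c) = 6c; tag = H(eb 5c 5c 5c 6c) = 6b ← matches
m2: inner = H(81 36 36 36 e2 8e 8c) = 1f; tag = H(eb 5c 5c 5c 1f) = 1e
m3: inner = H(81 36 36 36 6c 61 70) = 60; tag = H(eb 5c 5c 5c 60) = 5f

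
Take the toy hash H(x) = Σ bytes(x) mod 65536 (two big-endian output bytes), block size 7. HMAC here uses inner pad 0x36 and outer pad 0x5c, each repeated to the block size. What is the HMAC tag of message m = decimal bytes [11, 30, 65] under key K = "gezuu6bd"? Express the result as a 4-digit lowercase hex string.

0363

Key "gezuu6bd" = 67 65 7a 75 75 36 62 64 is 8 bytes > B = 7, so hash it first: H(key) = 03 2c, then zero-pad to 7 bytes: K' = 03 2c 00 00 00 00 00.
K' ⊕ ipad = 35 1a 36 36 36 36 36.  K' ⊕ opad = 5f 70 5c 5c 5c 5c 5c.
Inner input = (K'⊕ipad) ∥ m = 35 1a 36 36 36 36 36 ∥ 0b 1e 41.
Inner hash: sum = 53+26+54+54+54+54+54+11+30+65 = 455 → 01 c7.
Outer input = (K'⊕opad) ∥ inner = 5f 70 5c 5c 5c 5c 5c ∥ 01 c7.
Outer hash (tag): sum = 95+112+92+92+92+92+92+1+199 = 867 → 03 63.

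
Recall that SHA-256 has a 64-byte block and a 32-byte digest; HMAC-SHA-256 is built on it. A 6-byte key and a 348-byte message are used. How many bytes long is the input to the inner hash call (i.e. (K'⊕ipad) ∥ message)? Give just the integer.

412

Key is 6 ≤ 64 bytes, zero-padded: |K'| = 64.
Inner input = (K'⊕ipad) ∥ m → 64 + 348 = 412 bytes.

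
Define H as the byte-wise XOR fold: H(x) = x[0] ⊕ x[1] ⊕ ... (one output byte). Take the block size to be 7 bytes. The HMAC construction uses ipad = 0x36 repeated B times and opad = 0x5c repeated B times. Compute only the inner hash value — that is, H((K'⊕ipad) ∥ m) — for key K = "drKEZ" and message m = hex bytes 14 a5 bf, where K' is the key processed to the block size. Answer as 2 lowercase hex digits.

7a

Key "drKEZ" = 64 72 4b 45 5a is 5 bytes ≤ B = 7; zero-pad to 7 bytes: K' = 64 72 4b 45 5a 00 00.
K' ⊕ ipad = 52 44 7d 73 6c 36 36.
Inner input = 52 44 7d 73 6c 36 36 ∥ 14 a5 bf.
Inner hash: XOR 52⊕44⊕7d⊕73⊕6c⊕36⊕36⊕14⊕a5⊕bf = 7a.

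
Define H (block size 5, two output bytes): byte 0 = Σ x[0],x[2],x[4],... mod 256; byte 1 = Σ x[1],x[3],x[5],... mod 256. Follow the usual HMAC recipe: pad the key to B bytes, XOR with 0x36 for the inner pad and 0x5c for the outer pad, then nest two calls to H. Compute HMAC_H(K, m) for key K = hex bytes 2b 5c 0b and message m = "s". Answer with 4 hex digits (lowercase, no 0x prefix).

3dec

Key hex bytes 2b 5c 0b is 3 bytes ≤ B = 5; zero-pad to 5 bytes: K' = 2b 5c 0b 00 00.
K' ⊕ ipad = 1d 6a 3d 36 36.  K' ⊕ opad = 77 00 57 5c 5c.
Inner input = (K'⊕ipad) ∥ m = 1d 6a 3d 36 36 ∥ 73.
Inner hash: even-index sum = 144 mod 256 = 144; odd-index sum = 275 mod 256 = 19 → 90 13.
Outer input = (K'⊕opad) ∥ inner = 77 00 57 5c 5c ∥ 90 13.
Outer hash (tag): even-index sum = 317 mod 256 = 61; odd-index sum = 236 mod 256 = 236 → 3d ec.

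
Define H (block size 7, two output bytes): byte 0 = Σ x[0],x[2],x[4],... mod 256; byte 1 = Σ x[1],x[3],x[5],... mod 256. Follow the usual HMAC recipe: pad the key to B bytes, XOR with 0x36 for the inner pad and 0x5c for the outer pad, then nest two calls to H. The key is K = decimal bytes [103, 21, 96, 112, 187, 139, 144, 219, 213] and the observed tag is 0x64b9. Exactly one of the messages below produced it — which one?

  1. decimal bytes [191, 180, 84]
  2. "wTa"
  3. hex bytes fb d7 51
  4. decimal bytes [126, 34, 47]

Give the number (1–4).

3

Key decimal bytes [103, 21, 96, 112, 187, 139, 144, 219, 213] = 67 15 60 70 bb 8b 90 db d5 is 9 bytes > B = 7, so hash it first: H(key) = e7 eb, then zero-pad to 7 bytes: K' = e7 eb 00 00 00 00 00.
K' ⊕ ipad = d1 dd 36 36 36 36 36; K' ⊕ opad = bb b7 5c 5c 5c 5c 5c.
m1: inner = H(d1 dd 36 36 36 36 36 bf b4 54) = 27 5c; tag = H(bb b7 5c 5c 5c 5c 5c 27 5c) = 2b96
m2: inner = H(d1 dd 36 36 36 36 36 77 54 61) = c7 21; tag = H(bb b7 5c 5c 5c 5c 5c c7 21) = f036
m3: inner = H(d1 dd 36 36 36 36 36 fb d7 51) = 4a 95; tag = H(bb b7 5c 5c 5c 5c 5c 4a 95) = 64b9 ← matches
m4: inner = H(d1 dd 36 36 36 36 36 7e 22 2f) = 95 f6; tag = H(bb b7 5c 5c 5c 5c 5c 95 f6) = c504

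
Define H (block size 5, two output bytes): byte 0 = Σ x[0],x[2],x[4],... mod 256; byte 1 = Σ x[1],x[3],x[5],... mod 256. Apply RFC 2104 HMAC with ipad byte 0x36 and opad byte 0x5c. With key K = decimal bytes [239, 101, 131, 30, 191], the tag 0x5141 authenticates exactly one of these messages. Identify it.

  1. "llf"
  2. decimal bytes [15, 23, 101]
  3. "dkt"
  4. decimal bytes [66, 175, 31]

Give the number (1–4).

4

Key decimal bytes [239, 101, 131, 30, 191] = ef 65 83 1e bf is exactly B = 5 bytes: K' = ef 65 83 1e bf.
K' ⊕ ipad = d9 53 b5 28 89; K' ⊕ opad = b3 39 df 42 e3.
m1: inner = H(d9 53 b5 28 89 6c 6c 66) = 83 4d; tag = H(b3 39 df 42 e3 83 4d) = c2fe
m2: inner = H(d9 53 b5 28 89 0f 17 65) = 2e ef; tag = H(b3 39 df 42 e3 2e ef) = 64a9
m3: inner = H(d9 53 b5 28 89 64 6b 74) = 82 53; tag = H(b3 39 df 42 e3 82 53) = c8fd
m4: inner = H(d9 53 b5 28 89 42 af 1f) = c6 dc; tag = H(b3 39 df 42 e3 c6 dc) = 5141 ← matches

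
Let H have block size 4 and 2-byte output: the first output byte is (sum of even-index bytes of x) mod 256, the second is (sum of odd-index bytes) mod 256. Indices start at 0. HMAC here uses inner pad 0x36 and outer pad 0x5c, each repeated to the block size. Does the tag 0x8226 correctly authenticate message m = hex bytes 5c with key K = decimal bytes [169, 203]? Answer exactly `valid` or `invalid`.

valid

Key decimal bytes [169, 203] = a9 cb is 2 bytes ≤ B = 4; zero-pad to 4 bytes: K' = a9 cb 00 00.
K' ⊕ ipad = 9f fd 36 36; K' ⊕ opad = f5 97 5c 5c.
Inner hash: even-index sum = 305 mod 256 = 49; odd-index sum = 307 mod 256 = 51 → 31 33.
Outer hash (recomputed tag): even-index sum = 386 mod 256 = 130; odd-index sum = 294 mod 256 = 38 → 82 26.
Recomputed tag = 8226; claimed = 8226 → match.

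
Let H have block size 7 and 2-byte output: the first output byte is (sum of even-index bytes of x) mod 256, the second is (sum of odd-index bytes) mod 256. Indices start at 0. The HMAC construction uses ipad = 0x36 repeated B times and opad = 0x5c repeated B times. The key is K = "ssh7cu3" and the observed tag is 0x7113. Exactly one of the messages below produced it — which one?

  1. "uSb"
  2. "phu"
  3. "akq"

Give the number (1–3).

1

Key "ssh7cu3" = 73 73 68 37 63 75 33 is exactly B = 7 bytes: K' = 73 73 68 37 63 75 33.
K' ⊕ ipad = 45 45 5e 01 55 43 05; K' ⊕ opad = 2f 2f 34 6b 3f 29 6f.
m1: inner = H(45 45 5e 01 55 43 05 75 53 62) = 50 60; tag = H(2f 2f 34 6b 3f 29 6f 50 60) = 7113 ← matches
m2: inner = H(45 45 5e 01 55 43 05 70 68 75) = 65 6e; tag = H(2f 2f 34 6b 3f 29 6f 65 6e) = 7f28
m3: inner = H(45 45 5e 01 55 43 05 61 6b 71) = 68 5b; tag = H(2f 2f 34 6b 3f 29 6f 68 5b) = 6c2b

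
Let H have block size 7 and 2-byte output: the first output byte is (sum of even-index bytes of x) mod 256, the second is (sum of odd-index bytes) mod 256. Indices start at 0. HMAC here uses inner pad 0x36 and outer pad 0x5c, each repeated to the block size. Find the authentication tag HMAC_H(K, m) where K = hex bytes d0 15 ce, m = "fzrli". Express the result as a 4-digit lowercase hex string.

Key hex bytes d0 15 ce is 3 bytes ≤ B = 7; zero-pad to 7 bytes: K' = d0 15 ce 00 00 00 00.
K' ⊕ ipad = e6 23 f8 36 36 36 36.  K' ⊕ opad = 8c 49 92 5c 5c 5c 5c.
Inner input = (K'⊕ipad) ∥ m = e6 23 f8 36 36 36 36 ∥ 66 7a 72 6c 69.
Inner hash: even-index sum = 816 mod 256 = 48; odd-index sum = 464 mod 256 = 208 → 30 d0.
Outer input = (K'⊕opad) ∥ inner = 8c 49 92 5c 5c 5c 5c ∥ 30 d0.
Outer hash (tag): even-index sum = 678 mod 256 = 166; odd-index sum = 305 mod 256 = 49 → a6 31.

a631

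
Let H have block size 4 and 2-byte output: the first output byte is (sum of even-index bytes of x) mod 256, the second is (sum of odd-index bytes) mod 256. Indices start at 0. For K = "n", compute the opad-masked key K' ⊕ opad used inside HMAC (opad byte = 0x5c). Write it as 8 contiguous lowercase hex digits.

325c5c5c

Key "n" = 6e is 1 byte ≤ B = 4; zero-pad to 4 bytes: K' = 6e 00 00 00.
XOR each byte with 0x5c: 6e⊕5c=32, 00⊕5c=5c, 00⊕5c=5c, 00⊕5c=5c.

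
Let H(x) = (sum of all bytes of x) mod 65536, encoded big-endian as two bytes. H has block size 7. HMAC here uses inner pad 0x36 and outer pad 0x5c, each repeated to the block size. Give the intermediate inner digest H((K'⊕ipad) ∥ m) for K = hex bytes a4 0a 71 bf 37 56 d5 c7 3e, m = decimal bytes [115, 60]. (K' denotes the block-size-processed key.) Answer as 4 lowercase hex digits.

0262

Key hex bytes a4 0a 71 bf 37 56 d5 c7 3e is 9 bytes > B = 7, so hash it first: H(key) = 04 45, then zero-pad to 7 bytes: K' = 04 45 00 00 00 00 00.
K' ⊕ ipad = 32 73 36 36 36 36 36.
Inner input = 32 73 36 36 36 36 36 ∥ 73 3c.
Inner hash: sum = 50+115+54+54+54+54+54+115+60 = 610 → 02 62.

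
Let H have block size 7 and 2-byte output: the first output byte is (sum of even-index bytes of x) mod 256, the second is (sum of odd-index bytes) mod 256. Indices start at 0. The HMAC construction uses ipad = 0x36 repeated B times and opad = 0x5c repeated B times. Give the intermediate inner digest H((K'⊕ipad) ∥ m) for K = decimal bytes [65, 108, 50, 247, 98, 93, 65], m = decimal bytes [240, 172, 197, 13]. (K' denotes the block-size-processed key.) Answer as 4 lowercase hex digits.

Key decimal bytes [65, 108, 50, 247, 98, 93, 65] = 41 6c 32 f7 62 5d 41 is exactly B = 7 bytes: K' = 41 6c 32 f7 62 5d 41.
K' ⊕ ipad = 77 5a 04 c1 54 6b 77.
Inner input = 77 5a 04 c1 54 6b 77 ∥ f0 ac c5 0d.
Inner hash: even-index sum = 511 mod 256 = 255; odd-index sum = 827 mod 256 = 59 → ff 3b.

ff3b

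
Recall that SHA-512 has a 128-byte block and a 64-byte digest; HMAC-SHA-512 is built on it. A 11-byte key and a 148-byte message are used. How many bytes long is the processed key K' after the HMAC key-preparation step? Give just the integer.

Key is 11 ≤ 128 bytes, zero-padded: |K'| = 128.

128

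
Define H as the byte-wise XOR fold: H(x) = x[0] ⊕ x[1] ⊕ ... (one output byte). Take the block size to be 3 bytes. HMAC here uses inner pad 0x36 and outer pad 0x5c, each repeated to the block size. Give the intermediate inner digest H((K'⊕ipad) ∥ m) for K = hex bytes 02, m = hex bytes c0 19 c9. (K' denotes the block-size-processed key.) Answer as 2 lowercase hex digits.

Key hex bytes 02 is 1 byte ≤ B = 3; zero-pad to 3 bytes: K' = 02 00 00.
K' ⊕ ipad = 34 36 36.
Inner input = 34 36 36 ∥ c0 19 c9.
Inner hash: XOR 34⊕36⊕36⊕c0⊕19⊕c9 = 24.

24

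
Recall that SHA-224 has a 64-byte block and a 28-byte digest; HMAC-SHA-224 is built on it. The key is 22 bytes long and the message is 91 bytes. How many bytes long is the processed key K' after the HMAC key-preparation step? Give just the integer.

Key is 22 ≤ 64 bytes, zero-padded: |K'| = 64.

64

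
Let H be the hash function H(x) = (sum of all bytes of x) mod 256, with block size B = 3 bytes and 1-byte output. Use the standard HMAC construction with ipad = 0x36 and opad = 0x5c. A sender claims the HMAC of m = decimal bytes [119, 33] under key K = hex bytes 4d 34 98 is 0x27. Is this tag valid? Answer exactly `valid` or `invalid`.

invalid

Key hex bytes 4d 34 98 is exactly B = 3 bytes: K' = 4d 34 98.
K' ⊕ ipad = 7b 02 ae; K' ⊕ opad = 11 68 c4.
Inner hash: sum = 123+2+174+119+33 = 451; mod 256 = 195 → c3.
Outer hash (recomputed tag): sum = 17+104+196+195 = 512; mod 256 = 0 → 00.
Recomputed tag = 00; claimed = 27 → mismatch.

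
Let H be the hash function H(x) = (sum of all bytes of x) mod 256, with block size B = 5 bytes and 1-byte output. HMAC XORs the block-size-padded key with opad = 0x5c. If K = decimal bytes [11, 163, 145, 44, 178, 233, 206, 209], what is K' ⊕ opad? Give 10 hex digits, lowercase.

Key decimal bytes [11, 163, 145, 44, 178, 233, 206, 209] = 0b a3 91 2c b2 e9 ce d1 is 8 bytes > B = 5, so hash it first: H(key) = a5, then zero-pad to 5 bytes: K' = a5 00 00 00 00.
XOR each byte with 0x5c: a5⊕5c=f9, 00⊕5c=5c, 00⊕5c=5c, 00⊕5c=5c, 00⊕5c=5c.

f95c5c5c5c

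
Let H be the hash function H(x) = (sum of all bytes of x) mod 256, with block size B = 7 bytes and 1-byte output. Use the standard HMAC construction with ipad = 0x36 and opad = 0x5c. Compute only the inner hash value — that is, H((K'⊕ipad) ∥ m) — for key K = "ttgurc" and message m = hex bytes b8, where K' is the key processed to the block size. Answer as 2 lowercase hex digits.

Key "ttgurc" = 74 74 67 75 72 63 is 6 bytes ≤ B = 7; zero-pad to 7 bytes: K' = 74 74 67 75 72 63 00.
K' ⊕ ipad = 42 42 51 43 44 55 36.
Inner input = 42 42 51 43 44 55 36 ∥ b8.
Inner hash: sum = 66+66+81+67+68+85+54+184 = 671; mod 256 = 159 → 9f.

9f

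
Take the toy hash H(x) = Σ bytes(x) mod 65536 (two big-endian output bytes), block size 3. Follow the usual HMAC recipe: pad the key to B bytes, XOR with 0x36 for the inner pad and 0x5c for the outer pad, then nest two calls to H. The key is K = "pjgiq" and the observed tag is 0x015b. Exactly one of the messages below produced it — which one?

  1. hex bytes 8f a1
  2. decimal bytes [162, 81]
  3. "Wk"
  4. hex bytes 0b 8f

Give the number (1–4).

3

Key "pjgiq" = 70 6a 67 69 71 is 5 bytes > B = 3, so hash it first: H(key) = 02 1b, then zero-pad to 3 bytes: K' = 02 1b 00.
K' ⊕ ipad = 34 2d 36; K' ⊕ opad = 5e 47 5c.
m1: inner = H(34 2d 36 8f a1) = 01 c7; tag = H(5e 47 5c 01 c7) = 01c9
m2: inner = H(34 2d 36 a2 51) = 01 8a; tag = H(5e 47 5c 01 8a) = 018c
m3: inner = H(34 2d 36 57 6b) = 01 59; tag = H(5e 47 5c 01 59) = 015b ← matches
m4: inner = H(34 2d 36 0b 8f) = 01 31; tag = H(5e 47 5c 01 31) = 0133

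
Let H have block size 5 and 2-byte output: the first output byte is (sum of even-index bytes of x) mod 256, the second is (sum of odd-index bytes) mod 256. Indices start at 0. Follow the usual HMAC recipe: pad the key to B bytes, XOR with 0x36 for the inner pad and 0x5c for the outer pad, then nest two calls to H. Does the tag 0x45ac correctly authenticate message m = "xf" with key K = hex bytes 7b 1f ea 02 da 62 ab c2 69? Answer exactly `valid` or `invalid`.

Key hex bytes 7b 1f ea 02 da 62 ab c2 69 is 9 bytes > B = 5, so hash it first: H(key) = 53 45, then zero-pad to 5 bytes: K' = 53 45 00 00 00.
K' ⊕ ipad = 65 73 36 36 36; K' ⊕ opad = 0f 19 5c 5c 5c.
Inner hash: even-index sum = 311 mod 256 = 55; odd-index sum = 289 mod 256 = 33 → 37 21.
Outer hash (recomputed tag): even-index sum = 232 mod 256 = 232; odd-index sum = 172 mod 256 = 172 → e8 ac.
Recomputed tag = e8ac; claimed = 45ac → mismatch.

invalid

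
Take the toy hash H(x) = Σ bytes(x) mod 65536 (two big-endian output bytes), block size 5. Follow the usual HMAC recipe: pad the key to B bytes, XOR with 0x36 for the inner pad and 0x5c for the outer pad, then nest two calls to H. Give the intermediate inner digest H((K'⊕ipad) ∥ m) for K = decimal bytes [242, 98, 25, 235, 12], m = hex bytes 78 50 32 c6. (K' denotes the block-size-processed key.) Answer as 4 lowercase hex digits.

041e

Key decimal bytes [242, 98, 25, 235, 12] = f2 62 19 eb 0c is exactly B = 5 bytes: K' = f2 62 19 eb 0c.
K' ⊕ ipad = c4 54 2f dd 3a.
Inner input = c4 54 2f dd 3a ∥ 78 50 32 c6.
Inner hash: sum = 196+84+47+221+58+120+80+50+198 = 1054 → 04 1e.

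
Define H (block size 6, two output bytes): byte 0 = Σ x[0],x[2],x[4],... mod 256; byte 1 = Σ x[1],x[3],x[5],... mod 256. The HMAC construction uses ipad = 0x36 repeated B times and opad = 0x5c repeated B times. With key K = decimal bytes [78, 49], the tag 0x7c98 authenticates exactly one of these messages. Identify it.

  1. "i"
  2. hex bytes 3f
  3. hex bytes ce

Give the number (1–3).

Key decimal bytes [78, 49] = 4e 31 is 2 bytes ≤ B = 6; zero-pad to 6 bytes: K' = 4e 31 00 00 00 00.
K' ⊕ ipad = 78 07 36 36 36 36; K' ⊕ opad = 12 6d 5c 5c 5c 5c.
m1: inner = H(78 07 36 36 36 36 69) = 4d 73; tag = H(12 6d 5c 5c 5c 5c 4d 73) = 1798
m2: inner = H(78 07 36 36 36 36 3f) = 23 73; tag = H(12 6d 5c 5c 5c 5c 23 73) = ed98
m3: inner = H(78 07 36 36 36 36 ce) = b2 73; tag = H(12 6d 5c 5c 5c 5c b2 73) = 7c98 ← matches

3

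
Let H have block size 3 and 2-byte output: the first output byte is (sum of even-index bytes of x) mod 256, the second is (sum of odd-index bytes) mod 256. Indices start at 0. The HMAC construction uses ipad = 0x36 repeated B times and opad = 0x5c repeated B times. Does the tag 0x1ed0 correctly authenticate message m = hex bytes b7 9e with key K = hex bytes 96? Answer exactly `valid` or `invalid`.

Key hex bytes 96 is 1 byte ≤ B = 3; zero-pad to 3 bytes: K' = 96 00 00.
K' ⊕ ipad = a0 36 36; K' ⊕ opad = ca 5c 5c.
Inner hash: even-index sum = 372 mod 256 = 116; odd-index sum = 237 mod 256 = 237 → 74 ed.
Outer hash (recomputed tag): even-index sum = 531 mod 256 = 19; odd-index sum = 208 mod 256 = 208 → 13 d0.
Recomputed tag = 13d0; claimed = 1ed0 → mismatch.

invalid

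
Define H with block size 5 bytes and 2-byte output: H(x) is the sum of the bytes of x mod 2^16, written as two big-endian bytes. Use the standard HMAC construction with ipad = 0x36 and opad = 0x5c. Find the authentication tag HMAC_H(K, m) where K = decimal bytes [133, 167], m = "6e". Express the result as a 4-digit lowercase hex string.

036b

Key decimal bytes [133, 167] = 85 a7 is 2 bytes ≤ B = 5; zero-pad to 5 bytes: K' = 85 a7 00 00 00.
K' ⊕ ipad = b3 91 36 36 36.  K' ⊕ opad = d9 fb 5c 5c 5c.
Inner input = (K'⊕ipad) ∥ m = b3 91 36 36 36 ∥ 36 65.
Inner hash: sum = 179+145+54+54+54+54+101 = 641 → 02 81.
Outer input = (K'⊕opad) ∥ inner = d9 fb 5c 5c 5c ∥ 02 81.
Outer hash (tag): sum = 217+251+92+92+92+2+129 = 875 → 03 6b.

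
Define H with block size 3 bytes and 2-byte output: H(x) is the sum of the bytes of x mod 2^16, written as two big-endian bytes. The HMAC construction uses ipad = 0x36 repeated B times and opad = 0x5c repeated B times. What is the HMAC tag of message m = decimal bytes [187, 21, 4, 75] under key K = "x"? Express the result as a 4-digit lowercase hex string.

Key "x" = 78 is 1 byte ≤ B = 3; zero-pad to 3 bytes: K' = 78 00 00.
K' ⊕ ipad = 4e 36 36.  K' ⊕ opad = 24 5c 5c.
Inner input = (K'⊕ipad) ∥ m = 4e 36 36 ∥ bb 15 04 4b.
Inner hash: sum = 78+54+54+187+21+4+75 = 473 → 01 d9.
Outer input = (K'⊕opad) ∥ inner = 24 5c 5c ∥ 01 d9.
Outer hash (tag): sum = 36+92+92+1+217 = 438 → 01 b6.

01b6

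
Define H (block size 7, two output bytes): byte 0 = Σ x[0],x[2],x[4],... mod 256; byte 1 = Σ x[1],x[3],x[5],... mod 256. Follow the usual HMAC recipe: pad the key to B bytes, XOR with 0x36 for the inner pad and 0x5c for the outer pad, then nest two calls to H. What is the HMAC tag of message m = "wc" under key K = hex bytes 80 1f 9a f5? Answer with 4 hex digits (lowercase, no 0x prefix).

Key hex bytes 80 1f 9a f5 is 4 bytes ≤ B = 7; zero-pad to 7 bytes: K' = 80 1f 9a f5 00 00 00.
K' ⊕ ipad = b6 29 ac c3 36 36 36.  K' ⊕ opad = dc 43 c6 a9 5c 5c 5c.
Inner input = (K'⊕ipad) ∥ m = b6 29 ac c3 36 36 36 ∥ 77 63.
Inner hash: even-index sum = 561 mod 256 = 49; odd-index sum = 409 mod 256 = 153 → 31 99.
Outer input = (K'⊕opad) ∥ inner = dc 43 c6 a9 5c 5c 5c ∥ 31 99.
Outer hash (tag): even-index sum = 755 mod 256 = 243; odd-index sum = 377 mod 256 = 121 → f3 79.

f379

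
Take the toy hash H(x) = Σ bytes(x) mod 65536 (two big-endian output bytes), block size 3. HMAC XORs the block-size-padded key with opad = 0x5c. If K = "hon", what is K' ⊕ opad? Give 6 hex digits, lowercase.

Key "hon" = 68 6f 6e is exactly B = 3 bytes: K' = 68 6f 6e.
XOR each byte with 0x5c: 68⊕5c=34, 6f⊕5c=33, 6e⊕5c=32.

343332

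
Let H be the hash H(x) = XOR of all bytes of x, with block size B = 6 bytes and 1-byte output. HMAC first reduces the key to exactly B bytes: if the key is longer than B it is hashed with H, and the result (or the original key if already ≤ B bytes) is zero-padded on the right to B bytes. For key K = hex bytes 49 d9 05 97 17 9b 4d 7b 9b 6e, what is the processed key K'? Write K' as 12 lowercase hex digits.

|K| = 10 > B = 6, so first hash the key.
H(K): XOR 49⊕d9⊕05⊕97⊕17⊕9b⊕4d⊕7b⊕9b⊕6e = 4d.
Zero-pad H(K) = 4d to 6 bytes: K' = 4d 00 00 00 00 00.

4d0000000000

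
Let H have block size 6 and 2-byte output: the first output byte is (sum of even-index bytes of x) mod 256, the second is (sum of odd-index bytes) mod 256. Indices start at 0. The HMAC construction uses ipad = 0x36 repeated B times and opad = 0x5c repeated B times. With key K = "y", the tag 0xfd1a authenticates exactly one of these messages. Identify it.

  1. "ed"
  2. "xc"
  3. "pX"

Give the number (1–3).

1

Key "y" = 79 is 1 byte ≤ B = 6; zero-pad to 6 bytes: K' = 79 00 00 00 00 00.
K' ⊕ ipad = 4f 36 36 36 36 36; K' ⊕ opad = 25 5c 5c 5c 5c 5c.
m1: inner = H(4f 36 36 36 36 36 65 64) = 20 06; tag = H(25 5c 5c 5c 5c 5c 20 06) = fd1a ← matches
m2: inner = H(4f 36 36 36 36 36 78 63) = 33 05; tag = H(25 5c 5c 5c 5c 5c 33 05) = 1019
m3: inner = H(4f 36 36 36 36 36 70 58) = 2b fa; tag = H(25 5c 5c 5c 5c 5c 2b fa) = 080e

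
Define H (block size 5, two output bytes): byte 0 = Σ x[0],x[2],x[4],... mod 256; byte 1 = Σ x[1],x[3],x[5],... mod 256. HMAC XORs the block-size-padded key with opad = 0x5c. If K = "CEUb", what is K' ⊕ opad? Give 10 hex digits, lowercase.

Key "CEUb" = 43 45 55 62 is 4 bytes ≤ B = 5; zero-pad to 5 bytes: K' = 43 45 55 62 00.
XOR each byte with 0x5c: 43⊕5c=1f, 45⊕5c=19, 55⊕5c=09, 62⊕5c=3e, 00⊕5c=5c.

1f19093e5c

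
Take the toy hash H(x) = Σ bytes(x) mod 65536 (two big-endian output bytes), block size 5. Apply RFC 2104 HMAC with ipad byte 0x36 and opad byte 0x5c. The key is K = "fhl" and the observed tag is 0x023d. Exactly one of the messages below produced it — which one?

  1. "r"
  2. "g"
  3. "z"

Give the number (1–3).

1

Key "fhl" = 66 68 6c is 3 bytes ≤ B = 5; zero-pad to 5 bytes: K' = 66 68 6c 00 00.
K' ⊕ ipad = 50 5e 5a 36 36; K' ⊕ opad = 3a 34 30 5c 5c.
m1: inner = H(50 5e 5a 36 36 72) = 01 e6; tag = H(3a 34 30 5c 5c 01 e6) = 023d ← matches
m2: inner = H(50 5e 5a 36 36 67) = 01 db; tag = H(3a 34 30 5c 5c 01 db) = 0232
m3: inner = H(50 5e 5a 36 36 7a) = 01 ee; tag = H(3a 34 30 5c 5c 01 ee) = 0245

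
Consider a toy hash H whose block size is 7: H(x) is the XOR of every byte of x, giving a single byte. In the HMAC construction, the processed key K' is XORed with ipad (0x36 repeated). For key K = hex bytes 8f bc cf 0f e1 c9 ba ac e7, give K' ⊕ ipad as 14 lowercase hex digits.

Key hex bytes 8f bc cf 0f e1 c9 ba ac e7 is 9 bytes > B = 7, so hash it first: H(key) = 2a, then zero-pad to 7 bytes: K' = 2a 00 00 00 00 00 00.
XOR each byte with 0x36: 2a⊕36=1c, 00⊕36=36, 00⊕36=36, 00⊕36=36, 00⊕36=36, 00⊕36=36, 00⊕36=36.

1c363636363636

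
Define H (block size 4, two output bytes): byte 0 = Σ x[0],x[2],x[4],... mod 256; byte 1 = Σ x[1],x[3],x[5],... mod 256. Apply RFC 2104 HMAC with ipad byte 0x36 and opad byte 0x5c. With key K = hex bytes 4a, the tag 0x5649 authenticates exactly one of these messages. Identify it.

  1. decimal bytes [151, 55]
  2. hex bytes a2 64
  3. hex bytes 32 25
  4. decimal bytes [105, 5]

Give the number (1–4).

Key hex bytes 4a is 1 byte ≤ B = 4; zero-pad to 4 bytes: K' = 4a 00 00 00.
K' ⊕ ipad = 7c 36 36 36; K' ⊕ opad = 16 5c 5c 5c.
m1: inner = H(7c 36 36 36 97 37) = 49 a3; tag = H(16 5c 5c 5c 49 a3) = bb5b
m2: inner = H(7c 36 36 36 a2 64) = 54 d0; tag = H(16 5c 5c 5c 54 d0) = c688
m3: inner = H(7c 36 36 36 32 25) = e4 91; tag = H(16 5c 5c 5c e4 91) = 5649 ← matches
m4: inner = H(7c 36 36 36 69 05) = 1b 71; tag = H(16 5c 5c 5c 1b 71) = 8d29

3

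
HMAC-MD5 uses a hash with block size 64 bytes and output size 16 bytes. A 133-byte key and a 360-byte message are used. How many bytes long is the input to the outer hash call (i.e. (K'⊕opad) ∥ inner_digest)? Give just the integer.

Key is 133 > 64 bytes, so it is hashed to 16 bytes then zero-padded to 64: |K'| = 64.
Outer input = (K'⊕opad) ∥ H(inner) → 64 + 16 = 80 bytes.

80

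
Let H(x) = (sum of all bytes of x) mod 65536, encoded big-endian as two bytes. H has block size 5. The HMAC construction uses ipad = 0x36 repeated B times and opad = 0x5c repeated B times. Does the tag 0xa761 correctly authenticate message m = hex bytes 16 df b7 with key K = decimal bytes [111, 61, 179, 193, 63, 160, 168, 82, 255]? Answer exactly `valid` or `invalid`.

invalid

Key decimal bytes [111, 61, 179, 193, 63, 160, 168, 82, 255] = 6f 3d b3 c1 3f a0 a8 52 ff is 9 bytes > B = 5, so hash it first: H(key) = 04 f8, then zero-pad to 5 bytes: K' = 04 f8 00 00 00.
K' ⊕ ipad = 32 ce 36 36 36; K' ⊕ opad = 58 a4 5c 5c 5c.
Inner hash: sum = 50+206+54+54+54+22+223+183 = 846 → 03 4e.
Outer hash (recomputed tag): sum = 88+164+92+92+92+3+78 = 609 → 02 61.
Recomputed tag = 0261; claimed = a761 → mismatch.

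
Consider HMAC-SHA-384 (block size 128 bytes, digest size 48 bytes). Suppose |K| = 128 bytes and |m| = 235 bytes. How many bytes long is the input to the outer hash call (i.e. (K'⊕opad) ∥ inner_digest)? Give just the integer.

176

Key is 128 ≤ 128 bytes, zero-padded: |K'| = 128.
Outer input = (K'⊕opad) ∥ H(inner) → 128 + 48 = 176 bytes.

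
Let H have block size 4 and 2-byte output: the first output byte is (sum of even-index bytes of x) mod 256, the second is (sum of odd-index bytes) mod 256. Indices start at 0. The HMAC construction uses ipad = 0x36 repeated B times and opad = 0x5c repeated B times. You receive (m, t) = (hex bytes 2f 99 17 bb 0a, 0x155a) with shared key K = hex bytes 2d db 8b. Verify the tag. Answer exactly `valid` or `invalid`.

invalid

Key hex bytes 2d db 8b is 3 bytes ≤ B = 4; zero-pad to 4 bytes: K' = 2d db 8b 00.
K' ⊕ ipad = 1b ed bd 36; K' ⊕ opad = 71 87 d7 5c.
Inner hash: even-index sum = 296 mod 256 = 40; odd-index sum = 631 mod 256 = 119 → 28 77.
Outer hash (recomputed tag): even-index sum = 368 mod 256 = 112; odd-index sum = 346 mod 256 = 90 → 70 5a.
Recomputed tag = 705a; claimed = 155a → mismatch.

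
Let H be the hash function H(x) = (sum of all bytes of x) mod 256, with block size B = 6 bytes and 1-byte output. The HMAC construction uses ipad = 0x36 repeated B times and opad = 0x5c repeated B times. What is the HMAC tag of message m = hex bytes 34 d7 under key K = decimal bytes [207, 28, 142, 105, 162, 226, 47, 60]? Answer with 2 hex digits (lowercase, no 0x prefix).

Key decimal bytes [207, 28, 142, 105, 162, 226, 47, 60] = cf 1c 8e 69 a2 e2 2f 3c is 8 bytes > B = 6, so hash it first: H(key) = d1, then zero-pad to 6 bytes: K' = d1 00 00 00 00 00.
K' ⊕ ipad = e7 36 36 36 36 36.  K' ⊕ opad = 8d 5c 5c 5c 5c 5c.
Inner input = (K'⊕ipad) ∥ m = e7 36 36 36 36 36 ∥ 34 d7.
Inner hash: sum = 231+54+54+54+54+54+52+215 = 768; mod 256 = 0 → 00.
Outer input = (K'⊕opad) ∥ inner = 8d 5c 5c 5c 5c 5c ∥ 00.
Outer hash (tag): sum = 141+92+92+92+92+92+0 = 601; mod 256 = 89 → 59.

59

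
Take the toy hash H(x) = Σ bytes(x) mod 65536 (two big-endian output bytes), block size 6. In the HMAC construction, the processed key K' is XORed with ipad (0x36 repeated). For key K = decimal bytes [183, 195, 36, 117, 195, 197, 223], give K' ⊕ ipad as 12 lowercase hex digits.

324c36363636

Key decimal bytes [183, 195, 36, 117, 195, 197, 223] = b7 c3 24 75 c3 c5 df is 7 bytes > B = 6, so hash it first: H(key) = 04 7a, then zero-pad to 6 bytes: K' = 04 7a 00 00 00 00.
XOR each byte with 0x36: 04⊕36=32, 7a⊕36=4c, 00⊕36=36, 00⊕36=36, 00⊕36=36, 00⊕36=36.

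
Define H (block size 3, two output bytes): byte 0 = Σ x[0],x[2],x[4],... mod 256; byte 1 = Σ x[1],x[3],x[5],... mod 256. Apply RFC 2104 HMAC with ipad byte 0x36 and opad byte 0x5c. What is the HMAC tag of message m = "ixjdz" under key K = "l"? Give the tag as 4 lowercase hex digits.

0fc8

Key "l" = 6c is 1 byte ≤ B = 3; zero-pad to 3 bytes: K' = 6c 00 00.
K' ⊕ ipad = 5a 36 36.  K' ⊕ opad = 30 5c 5c.
Inner input = (K'⊕ipad) ∥ m = 5a 36 36 ∥ 69 78 6a 64 7a.
Inner hash: even-index sum = 364 mod 256 = 108; odd-index sum = 387 mod 256 = 131 → 6c 83.
Outer input = (K'⊕opad) ∥ inner = 30 5c 5c ∥ 6c 83.
Outer hash (tag): even-index sum = 271 mod 256 = 15; odd-index sum = 200 mod 256 = 200 → 0f c8.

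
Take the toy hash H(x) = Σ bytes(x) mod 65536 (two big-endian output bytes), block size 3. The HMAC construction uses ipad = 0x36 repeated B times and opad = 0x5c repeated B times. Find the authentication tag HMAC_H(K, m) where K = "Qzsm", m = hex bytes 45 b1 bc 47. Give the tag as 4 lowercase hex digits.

01b6

Key "Qzsm" = 51 7a 73 6d is 4 bytes > B = 3, so hash it first: H(key) = 01 ab, then zero-pad to 3 bytes: K' = 01 ab 00.
K' ⊕ ipad = 37 9d 36.  K' ⊕ opad = 5d f7 5c.
Inner input = (K'⊕ipad) ∥ m = 37 9d 36 ∥ 45 b1 bc 47.
Inner hash: sum = 55+157+54+69+177+188+71 = 771 → 03 03.
Outer input = (K'⊕opad) ∥ inner = 5d f7 5c ∥ 03 03.
Outer hash (tag): sum = 93+247+92+3+3 = 438 → 01 b6.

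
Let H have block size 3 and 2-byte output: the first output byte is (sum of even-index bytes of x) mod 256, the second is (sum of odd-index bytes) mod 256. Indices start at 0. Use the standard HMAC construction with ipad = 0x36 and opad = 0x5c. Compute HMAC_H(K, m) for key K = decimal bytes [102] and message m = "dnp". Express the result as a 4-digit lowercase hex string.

a050

Key decimal bytes [102] = 66 is 1 byte ≤ B = 3; zero-pad to 3 bytes: K' = 66 00 00.
K' ⊕ ipad = 50 36 36.  K' ⊕ opad = 3a 5c 5c.
Inner input = (K'⊕ipad) ∥ m = 50 36 36 ∥ 64 6e 70.
Inner hash: even-index sum = 244 mod 256 = 244; odd-index sum = 266 mod 256 = 10 → f4 0a.
Outer input = (K'⊕opad) ∥ inner = 3a 5c 5c ∥ f4 0a.
Outer hash (tag): even-index sum = 160 mod 256 = 160; odd-index sum = 336 mod 256 = 80 → a0 50.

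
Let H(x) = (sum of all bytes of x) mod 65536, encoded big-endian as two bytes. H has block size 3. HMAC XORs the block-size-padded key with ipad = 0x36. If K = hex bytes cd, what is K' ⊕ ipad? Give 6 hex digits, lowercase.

fb3636

Key hex bytes cd is 1 byte ≤ B = 3; zero-pad to 3 bytes: K' = cd 00 00.
XOR each byte with 0x36: cd⊕36=fb, 00⊕36=36, 00⊕36=36.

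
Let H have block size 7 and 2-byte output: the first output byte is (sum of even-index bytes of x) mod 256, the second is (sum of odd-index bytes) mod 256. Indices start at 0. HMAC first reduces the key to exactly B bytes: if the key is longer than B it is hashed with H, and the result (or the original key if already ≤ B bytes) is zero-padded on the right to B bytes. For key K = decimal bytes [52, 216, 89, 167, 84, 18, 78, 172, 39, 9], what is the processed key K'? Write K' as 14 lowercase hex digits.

56460000000000

|K| = 10 > B = 7, so first hash the key.
H(K): even-index sum = 342 mod 256 = 86; odd-index sum = 582 mod 256 = 70 → 56 46.
Zero-pad H(K) = 56 46 to 7 bytes: K' = 56 46 00 00 00 00 00.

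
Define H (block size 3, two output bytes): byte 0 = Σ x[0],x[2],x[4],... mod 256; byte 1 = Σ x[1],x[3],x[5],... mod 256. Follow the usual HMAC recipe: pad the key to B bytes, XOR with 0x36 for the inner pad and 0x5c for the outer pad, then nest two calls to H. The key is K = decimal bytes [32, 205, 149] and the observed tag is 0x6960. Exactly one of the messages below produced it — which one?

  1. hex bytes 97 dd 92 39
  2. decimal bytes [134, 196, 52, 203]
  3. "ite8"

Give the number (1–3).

Key decimal bytes [32, 205, 149] = 20 cd 95 is exactly B = 3 bytes: K' = 20 cd 95.
K' ⊕ ipad = 16 fb a3; K' ⊕ opad = 7c 91 c9.
m1: inner = H(16 fb a3 97 dd 92 39) = cf 24; tag = H(7c 91 c9 cf 24) = 6960 ← matches
m2: inner = H(16 fb a3 86 c4 34 cb) = 48 b5; tag = H(7c 91 c9 48 b5) = fad9
m3: inner = H(16 fb a3 69 74 65 38) = 65 c9; tag = H(7c 91 c9 65 c9) = 0ef6

1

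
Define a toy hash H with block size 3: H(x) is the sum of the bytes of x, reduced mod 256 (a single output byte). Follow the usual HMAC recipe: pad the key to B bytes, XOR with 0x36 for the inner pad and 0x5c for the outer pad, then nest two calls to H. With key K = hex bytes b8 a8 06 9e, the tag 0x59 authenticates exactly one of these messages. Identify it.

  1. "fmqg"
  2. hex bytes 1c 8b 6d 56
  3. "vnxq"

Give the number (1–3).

Key hex bytes b8 a8 06 9e is 4 bytes > B = 3, so hash it first: H(key) = 04, then zero-pad to 3 bytes: K' = 04 00 00.
K' ⊕ ipad = 32 36 36; K' ⊕ opad = 58 5c 5c.
m1: inner = H(32 36 36 66 6d 71 67) = 49; tag = H(58 5c 5c 49) = 59 ← matches
m2: inner = H(32 36 36 1c 8b 6d 56) = 08; tag = H(58 5c 5c 08) = 18
m3: inner = H(32 36 36 76 6e 78 71) = 6b; tag = H(58 5c 5c 6b) = 7b

1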